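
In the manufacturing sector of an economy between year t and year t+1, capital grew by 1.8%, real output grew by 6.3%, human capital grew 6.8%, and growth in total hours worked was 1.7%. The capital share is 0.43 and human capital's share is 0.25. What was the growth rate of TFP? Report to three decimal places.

Labor's share = 1 − 0.43 − 0.25 = 0.32.
Capital: 0.43 × 1.8 = 0.774 pp.
Human capital: 0.25 × 6.8 = 1.7 pp.
Total hours worked: 0.32 × 1.7 = 0.544 pp.
TFP growth = 6.3 − 3.018 = 3.282%.

3.282%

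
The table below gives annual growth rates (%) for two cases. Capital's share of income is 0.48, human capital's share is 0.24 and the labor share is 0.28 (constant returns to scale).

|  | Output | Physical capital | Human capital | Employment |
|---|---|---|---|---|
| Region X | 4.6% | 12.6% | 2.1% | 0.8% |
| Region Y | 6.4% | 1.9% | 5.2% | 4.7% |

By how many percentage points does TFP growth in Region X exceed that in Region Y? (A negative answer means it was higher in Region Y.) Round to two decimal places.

Labor's share = 1 − 0.48 − 0.24 = 0.28.
Region X: TFP = 4.6 − 6.048 − 0.504 − 0.224 = -2.176%.
Region Y: TFP = 6.4 − 0.912 − 1.248 − 1.316 = 2.924%.
Difference = -2.176 − (2.924) = -5.1 pp.

-5.10 percentage points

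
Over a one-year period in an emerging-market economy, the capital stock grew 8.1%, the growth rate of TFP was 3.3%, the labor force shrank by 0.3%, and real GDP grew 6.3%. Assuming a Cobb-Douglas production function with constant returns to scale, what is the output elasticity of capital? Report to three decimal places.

gY = gA + α·gK + (1−α)·gL, so gY − gA − gL = α(gK − gL).
6.3 − 3.3 + 0.3 = α × (8.1 − (-0.3)).
3.3 = 8.4 α, so α = 0.39286.

0.393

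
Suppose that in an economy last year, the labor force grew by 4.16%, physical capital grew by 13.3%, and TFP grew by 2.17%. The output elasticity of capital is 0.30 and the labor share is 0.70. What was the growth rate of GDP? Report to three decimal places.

Labor's share = 1 − 0.3 = 0.7.
Physical capital: 0.3 × 13.3 = 3.99 pp.
The labor force: 0.7 × 4.16 = 2.912 pp.
Output growth = 2.17 + 6.902 = 9.072%.

9.072%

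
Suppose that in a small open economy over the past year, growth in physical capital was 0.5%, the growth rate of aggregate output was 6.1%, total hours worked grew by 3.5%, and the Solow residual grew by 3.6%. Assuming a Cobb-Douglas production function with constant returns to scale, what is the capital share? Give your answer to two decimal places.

gY = gA + α·gK + (1−α)·gL, so gY − gA − gL = α(gK − gL).
6.1 − 3.6 − 3.5 = α × (0.5 − 3.5).
-1 = -3 α, so α = 0.3333.

The capital share is 0.33.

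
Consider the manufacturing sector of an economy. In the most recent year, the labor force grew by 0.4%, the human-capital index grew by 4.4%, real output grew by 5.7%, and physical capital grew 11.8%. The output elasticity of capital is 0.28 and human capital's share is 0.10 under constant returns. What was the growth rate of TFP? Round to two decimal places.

TFP growth was 1.71%.

Labor's share = 1 − 0.28 − 0.1 = 0.62.
Physical capital: 0.28 × 11.8 = 3.304 pp.
The human-capital index: 0.1 × 4.4 = 0.44 pp.
The labor force: 0.62 × 0.4 = 0.248 pp.
TFP growth = 5.7 − 3.992 = 1.708%.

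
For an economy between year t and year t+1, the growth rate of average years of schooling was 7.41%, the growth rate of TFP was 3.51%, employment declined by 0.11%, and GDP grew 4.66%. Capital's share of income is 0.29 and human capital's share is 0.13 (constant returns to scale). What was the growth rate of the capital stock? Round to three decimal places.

Labor's share = 1 − 0.29 − 0.13 = 0.58.
gY = gA + 0.13×7.41 + 0.58×(-0.11) + 0.29×g.
0.29×g = 4.66 − 3.51 − 0.8995 = 0.2505.
g = 0.2505 / 0.29 = 0.86379%.

0.864%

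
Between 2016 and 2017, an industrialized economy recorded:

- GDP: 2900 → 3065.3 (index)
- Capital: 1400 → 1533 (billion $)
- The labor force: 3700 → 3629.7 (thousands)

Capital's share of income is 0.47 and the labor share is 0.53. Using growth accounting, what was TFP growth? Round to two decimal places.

TFP grew 2.24%.

GDP growth = (3065.3 − 2900) / 2900 = 5.7%.
Capital growth = (1533 − 1400) / 1400 = 9.5%.
The labor force growth = (3629.7 − 3700) / 3700 = -1.9%.
Labor's share = 1 − 0.47 = 0.53.
Capital: 0.47 × 9.5 = 4.465 pp.
The labor force: 0.53 × (-1.9) = -1.007 pp.
TFP growth = 5.7 − 3.458 = 2.242%.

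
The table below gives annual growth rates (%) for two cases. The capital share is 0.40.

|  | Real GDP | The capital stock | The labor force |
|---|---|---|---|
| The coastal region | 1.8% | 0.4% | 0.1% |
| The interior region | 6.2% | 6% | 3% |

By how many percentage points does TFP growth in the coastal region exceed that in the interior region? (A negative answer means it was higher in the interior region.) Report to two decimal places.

-0.42 percentage points

Labor's share = 1 − 0.4 = 0.6.
The coastal region: TFP = 1.8 − 0.16 − 0.06 = 1.58%.
The interior region: TFP = 6.2 − 2.4 − 1.8 = 2%.
Difference = 1.58 − (2) = -0.42 pp.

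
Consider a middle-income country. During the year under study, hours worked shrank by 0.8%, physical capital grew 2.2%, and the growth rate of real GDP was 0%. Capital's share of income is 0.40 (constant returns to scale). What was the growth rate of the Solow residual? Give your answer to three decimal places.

-0.400%

Labor's share = 1 − 0.4 = 0.6.
Physical capital: 0.4 × 2.2 = 0.88 pp.
Hours worked: 0.6 × (-0.8) = -0.48 pp.
TFP growth = 0 − 0.4 = -0.4%.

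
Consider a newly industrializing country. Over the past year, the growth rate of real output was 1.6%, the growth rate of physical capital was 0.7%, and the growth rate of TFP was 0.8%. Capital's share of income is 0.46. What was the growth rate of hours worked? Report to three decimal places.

Labor's share = 1 − 0.46 = 0.54.
gY = gA + 0.46×0.7 + 0.54×g.
0.54×g = 1.6 − 0.8 − 0.322 = 0.478.
g = 0.478 / 0.54 = 0.88519%.

0.885%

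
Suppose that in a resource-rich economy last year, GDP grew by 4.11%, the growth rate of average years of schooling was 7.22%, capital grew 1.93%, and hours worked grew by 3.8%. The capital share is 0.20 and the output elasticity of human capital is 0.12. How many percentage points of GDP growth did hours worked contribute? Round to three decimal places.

2.584 pp

Labor's share = 1 − 0.2 − 0.12 = 0.68.
Contribution = share × growth = 0.68 × 3.8 = 2.584 pp.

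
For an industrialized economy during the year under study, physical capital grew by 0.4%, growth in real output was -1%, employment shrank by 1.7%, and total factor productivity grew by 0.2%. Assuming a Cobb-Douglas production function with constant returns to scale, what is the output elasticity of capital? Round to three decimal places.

gY = gA + α·gK + (1−α)·gL, so gY − gA − gL = α(gK − gL).
-1 − 0.2 + 1.7 = α × (0.4 − (-1.7)).
0.5 = 2.1 α, so α = 0.2381.

The output elasticity of capital is 0.238.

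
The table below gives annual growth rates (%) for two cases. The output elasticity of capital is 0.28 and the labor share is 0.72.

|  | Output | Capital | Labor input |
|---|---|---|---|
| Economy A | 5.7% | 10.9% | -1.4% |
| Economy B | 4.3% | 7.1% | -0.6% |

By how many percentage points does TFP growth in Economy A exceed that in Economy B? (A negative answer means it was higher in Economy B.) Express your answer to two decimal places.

0.91 percentage points

Labor's share = 1 − 0.28 = 0.72.
Economy A: TFP = 5.7 − 3.052 + 1.008 = 3.656%.
Economy B: TFP = 4.3 − 1.988 + 0.432 = 2.744%.
Difference = 3.656 − (2.744) = 0.912 pp.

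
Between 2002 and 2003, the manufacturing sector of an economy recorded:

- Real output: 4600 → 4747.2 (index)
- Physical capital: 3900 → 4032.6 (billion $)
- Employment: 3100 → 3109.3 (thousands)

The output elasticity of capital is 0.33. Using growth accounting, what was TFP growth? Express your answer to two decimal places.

Real output growth = (4747.2 − 4600) / 4600 = 3.2%.
Physical capital growth = (4032.6 − 3900) / 3900 = 3.4%.
Employment growth = (3109.3 − 3100) / 3100 = 0.3%.
Labor's share = 1 − 0.33 = 0.67.
Physical capital: 0.33 × 3.4 = 1.122 pp.
Employment: 0.67 × 0.3 = 0.201 pp.
TFP growth = 3.2 − 1.323 = 1.877%.

1.88%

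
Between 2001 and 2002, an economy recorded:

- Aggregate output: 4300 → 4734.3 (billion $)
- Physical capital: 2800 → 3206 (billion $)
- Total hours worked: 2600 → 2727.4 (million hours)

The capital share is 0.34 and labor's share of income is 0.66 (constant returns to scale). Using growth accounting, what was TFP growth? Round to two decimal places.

1.94%

Aggregate output growth = (4734.3 − 4300) / 4300 = 10.1%.
Physical capital growth = (3206 − 2800) / 2800 = 14.5%.
Total hours worked growth = (2727.4 − 2600) / 2600 = 4.9%.
Labor's share = 1 − 0.34 = 0.66.
Physical capital: 0.34 × 14.5 = 4.93 pp.
Total hours worked: 0.66 × 4.9 = 3.234 pp.
TFP growth = 10.1 − 8.164 = 1.936%.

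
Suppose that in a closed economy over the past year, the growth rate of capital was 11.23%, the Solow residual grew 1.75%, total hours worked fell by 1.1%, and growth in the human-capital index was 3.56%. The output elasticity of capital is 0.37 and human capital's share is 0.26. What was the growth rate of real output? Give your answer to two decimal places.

6.42%

Labor's share = 1 − 0.37 − 0.26 = 0.37.
Capital: 0.37 × 11.23 = 4.1551 pp.
The human-capital index: 0.26 × 3.56 = 0.9256 pp.
Total hours worked: 0.37 × (-1.1) = -0.407 pp.
Output growth = 1.75 + 4.6737 = 6.4237%.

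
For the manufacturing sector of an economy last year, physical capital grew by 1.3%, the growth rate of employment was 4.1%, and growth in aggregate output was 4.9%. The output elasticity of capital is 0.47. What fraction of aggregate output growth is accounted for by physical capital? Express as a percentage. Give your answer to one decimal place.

Physical capital accounted for 12.5% of growth.

Physical capital contributed 0.47 × 1.3 = 0.611 pp.
Share of growth = 0.611 / 4.9 × 100 = 12.469%.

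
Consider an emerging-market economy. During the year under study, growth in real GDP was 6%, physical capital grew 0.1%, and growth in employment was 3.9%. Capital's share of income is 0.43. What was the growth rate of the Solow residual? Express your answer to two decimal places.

Labor's share = 1 − 0.43 = 0.57.
Physical capital: 0.43 × 0.1 = 0.043 pp.
Employment: 0.57 × 3.9 = 2.223 pp.
TFP growth = 6 − 2.266 = 3.734%.

The Solow residual grew 3.73%.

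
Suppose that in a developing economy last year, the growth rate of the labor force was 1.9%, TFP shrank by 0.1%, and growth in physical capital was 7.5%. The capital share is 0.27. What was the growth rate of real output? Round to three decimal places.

Real output grew 3.312%.

Labor's share = 1 − 0.27 = 0.73.
Physical capital: 0.27 × 7.5 = 2.025 pp.
The labor force: 0.73 × 1.9 = 1.387 pp.
Output growth = -0.1 + 3.412 = 3.312%.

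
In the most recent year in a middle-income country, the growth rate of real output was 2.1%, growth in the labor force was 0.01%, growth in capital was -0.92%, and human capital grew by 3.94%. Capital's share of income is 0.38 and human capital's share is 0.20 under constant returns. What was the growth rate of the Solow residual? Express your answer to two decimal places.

1.66%

Labor's share = 1 − 0.38 − 0.2 = 0.42.
Capital: 0.38 × (-0.92) = -0.3496 pp.
Human capital: 0.2 × 3.94 = 0.788 pp.
The labor force: 0.42 × 0.01 = 0.0042 pp.
TFP growth = 2.1 − 0.4426 = 1.6574%.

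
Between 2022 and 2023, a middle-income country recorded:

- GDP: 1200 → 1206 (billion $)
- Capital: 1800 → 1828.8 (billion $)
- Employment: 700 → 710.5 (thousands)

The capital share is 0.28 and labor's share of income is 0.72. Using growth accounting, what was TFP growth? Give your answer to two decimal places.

GDP growth = (1206 − 1200) / 1200 = 0.5%.
Capital growth = (1828.8 − 1800) / 1800 = 1.6%.
Employment growth = (710.5 − 700) / 700 = 1.5%.
Labor's share = 1 − 0.28 = 0.72.
Capital: 0.28 × 1.6 = 0.448 pp.
Employment: 0.72 × 1.5 = 1.08 pp.
TFP growth = 0.5 − 1.528 = -1.028%.

-1.03%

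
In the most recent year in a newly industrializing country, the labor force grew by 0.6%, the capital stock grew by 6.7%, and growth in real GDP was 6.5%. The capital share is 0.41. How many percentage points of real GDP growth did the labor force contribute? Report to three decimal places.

0.354

Labor's share = 1 − 0.41 = 0.59.
Contribution = share × growth = 0.59 × 0.6 = 0.354 pp.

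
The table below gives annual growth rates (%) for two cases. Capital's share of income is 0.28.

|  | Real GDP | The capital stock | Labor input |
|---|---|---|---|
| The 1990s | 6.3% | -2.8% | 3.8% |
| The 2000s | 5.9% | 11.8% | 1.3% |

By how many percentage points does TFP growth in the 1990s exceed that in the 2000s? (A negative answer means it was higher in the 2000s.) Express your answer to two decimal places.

2.69 percentage points

Labor's share = 1 − 0.28 = 0.72.
The 1990s: TFP = 6.3 + 0.784 − 2.736 = 4.348%.
The 2000s: TFP = 5.9 − 3.304 − 0.936 = 1.66%.
Difference = 4.348 − (1.66) = 2.688 pp.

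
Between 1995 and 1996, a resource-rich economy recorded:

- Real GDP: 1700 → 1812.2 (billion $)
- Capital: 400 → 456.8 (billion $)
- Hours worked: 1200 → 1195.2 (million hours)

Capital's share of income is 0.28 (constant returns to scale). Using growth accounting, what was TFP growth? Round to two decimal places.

Real GDP growth = (1812.2 − 1700) / 1700 = 6.6%.
Capital growth = (456.8 − 400) / 400 = 14.2%.
Hours worked growth = (1195.2 − 1200) / 1200 = -0.4%.
Labor's share = 1 − 0.28 = 0.72.
Capital: 0.28 × 14.2 = 3.976 pp.
Hours worked: 0.72 × (-0.4) = -0.288 pp.
TFP growth = 6.6 − 3.688 = 2.912%.

TFP growth was 2.91%.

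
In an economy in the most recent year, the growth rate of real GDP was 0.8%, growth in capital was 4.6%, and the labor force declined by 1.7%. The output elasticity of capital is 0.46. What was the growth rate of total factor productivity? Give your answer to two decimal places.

-0.40%

Labor's share = 1 − 0.46 = 0.54.
Capital: 0.46 × 4.6 = 2.116 pp.
The labor force: 0.54 × (-1.7) = -0.918 pp.
TFP growth = 0.8 − 1.198 = -0.398%.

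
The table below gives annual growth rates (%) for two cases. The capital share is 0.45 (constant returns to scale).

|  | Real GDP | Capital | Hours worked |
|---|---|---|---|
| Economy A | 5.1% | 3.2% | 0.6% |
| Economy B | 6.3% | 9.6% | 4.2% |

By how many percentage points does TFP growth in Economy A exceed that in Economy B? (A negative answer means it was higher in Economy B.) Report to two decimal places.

Labor's share = 1 − 0.45 = 0.55.
Economy A: TFP = 5.1 − 1.44 − 0.33 = 3.33%.
Economy B: TFP = 6.3 − 4.32 − 2.31 = -0.33%.
Difference = 3.33 − (-0.33) = 3.66 pp.

3.66 percentage points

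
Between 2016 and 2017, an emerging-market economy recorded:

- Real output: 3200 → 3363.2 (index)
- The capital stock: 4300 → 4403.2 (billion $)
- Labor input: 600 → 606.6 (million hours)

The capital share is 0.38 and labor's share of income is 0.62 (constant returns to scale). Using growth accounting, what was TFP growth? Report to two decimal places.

Real output growth = (3363.2 − 3200) / 3200 = 5.1%.
The capital stock growth = (4403.2 − 4300) / 4300 = 2.4%.
Labor input growth = (606.6 − 600) / 600 = 1.1%.
Labor's share = 1 − 0.38 = 0.62.
The capital stock: 0.38 × 2.4 = 0.912 pp.
Labor input: 0.62 × 1.1 = 0.682 pp.
TFP growth = 5.1 − 1.594 = 3.506%.

3.51%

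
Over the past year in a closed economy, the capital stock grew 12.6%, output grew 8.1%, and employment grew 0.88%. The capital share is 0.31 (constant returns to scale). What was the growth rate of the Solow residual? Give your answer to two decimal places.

The Solow residual growth was 3.59%.

Labor's share = 1 − 0.31 = 0.69.
The capital stock: 0.31 × 12.6 = 3.906 pp.
Employment: 0.69 × 0.88 = 0.6072 pp.
TFP growth = 8.1 − 4.5132 = 3.5868%.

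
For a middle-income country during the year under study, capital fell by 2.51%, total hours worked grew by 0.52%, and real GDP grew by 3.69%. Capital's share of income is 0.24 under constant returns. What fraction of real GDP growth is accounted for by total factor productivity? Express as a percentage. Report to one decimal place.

Labor's share = 1 − 0.24 = 0.76.
Capital: 0.24 × (-2.51) = -0.6024 pp.
Total hours worked: 0.76 × 0.52 = 0.3952 pp.
TFP growth = 3.69 + 0.2072 = 3.8972%.
TFP share of growth = 3.8972 / 3.69 × 100 = 105.615%.

Total factor productivity accounted for 105.6% of growth.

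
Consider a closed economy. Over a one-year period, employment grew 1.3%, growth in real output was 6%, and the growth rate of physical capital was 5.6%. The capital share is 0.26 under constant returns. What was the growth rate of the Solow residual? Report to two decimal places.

3.58%

Labor's share = 1 − 0.26 = 0.74.
Physical capital: 0.26 × 5.6 = 1.456 pp.
Employment: 0.74 × 1.3 = 0.962 pp.
TFP growth = 6 − 2.418 = 3.582%.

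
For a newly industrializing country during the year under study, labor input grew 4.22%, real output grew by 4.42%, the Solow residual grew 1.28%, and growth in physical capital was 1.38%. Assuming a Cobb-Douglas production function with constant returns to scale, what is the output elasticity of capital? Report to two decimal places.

gY = gA + α·gK + (1−α)·gL, so gY − gA − gL = α(gK − gL).
4.42 − 1.28 − 4.22 = α × (1.38 − 4.22).
-1.08 = -2.84 α, so α = 0.3803.

α = 0.38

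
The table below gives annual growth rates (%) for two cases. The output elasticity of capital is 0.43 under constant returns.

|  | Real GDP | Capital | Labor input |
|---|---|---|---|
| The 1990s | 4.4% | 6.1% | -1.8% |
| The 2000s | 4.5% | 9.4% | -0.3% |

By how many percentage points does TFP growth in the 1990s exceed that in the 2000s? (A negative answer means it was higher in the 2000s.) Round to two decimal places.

Labor's share = 1 − 0.43 = 0.57.
The 1990s: TFP = 4.4 − 2.623 + 1.026 = 2.803%.
The 2000s: TFP = 4.5 − 4.042 + 0.171 = 0.629%.
Difference = 2.803 − (0.629) = 2.174 pp.

2.17 percentage points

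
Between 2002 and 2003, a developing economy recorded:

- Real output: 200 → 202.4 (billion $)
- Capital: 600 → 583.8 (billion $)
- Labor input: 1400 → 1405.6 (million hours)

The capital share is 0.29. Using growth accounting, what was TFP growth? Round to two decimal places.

Real output growth = (202.4 − 200) / 200 = 1.2%.
Capital growth = (583.8 − 600) / 600 = -2.7%.
Labor input growth = (1405.6 − 1400) / 1400 = 0.4%.
Labor's share = 1 − 0.29 = 0.71.
Capital: 0.29 × (-2.7) = -0.783 pp.
Labor input: 0.71 × 0.4 = 0.284 pp.
TFP growth = 1.2 + 0.499 = 1.699%.

TFP grew 1.70%.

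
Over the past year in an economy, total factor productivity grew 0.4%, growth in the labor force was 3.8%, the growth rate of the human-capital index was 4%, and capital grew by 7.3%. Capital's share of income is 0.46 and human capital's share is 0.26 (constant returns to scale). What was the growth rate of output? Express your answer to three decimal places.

Labor's share = 1 − 0.46 − 0.26 = 0.28.
Capital: 0.46 × 7.3 = 3.358 pp.
The human-capital index: 0.26 × 4 = 1.04 pp.
The labor force: 0.28 × 3.8 = 1.064 pp.
Output growth = 0.4 + 5.462 = 5.862%.

5.862%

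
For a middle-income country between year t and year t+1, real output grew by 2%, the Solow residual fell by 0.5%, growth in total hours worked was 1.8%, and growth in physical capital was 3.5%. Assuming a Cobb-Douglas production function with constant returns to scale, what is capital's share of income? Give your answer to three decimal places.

gY = gA + α·gK + (1−α)·gL, so gY − gA − gL = α(gK − gL).
2 + 0.5 − 1.8 = α × (3.5 − 1.8).
0.7 = 1.7 α, so α = 0.41176.

Capital's share of income is 0.412.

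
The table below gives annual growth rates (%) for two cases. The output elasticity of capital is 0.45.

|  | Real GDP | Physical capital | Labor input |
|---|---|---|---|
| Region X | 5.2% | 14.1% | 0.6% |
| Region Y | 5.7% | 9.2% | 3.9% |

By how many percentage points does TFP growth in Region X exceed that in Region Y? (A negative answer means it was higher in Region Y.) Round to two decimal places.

-0.89 percentage points

Labor's share = 1 − 0.45 = 0.55.
Region X: TFP = 5.2 − 6.345 − 0.33 = -1.475%.
Region Y: TFP = 5.7 − 4.14 − 2.145 = -0.585%.
Difference = -1.475 − (-0.585) = -0.89 pp.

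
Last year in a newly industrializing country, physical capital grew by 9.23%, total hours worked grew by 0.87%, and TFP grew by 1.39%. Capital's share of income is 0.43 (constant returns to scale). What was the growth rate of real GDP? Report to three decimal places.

5.855%

Labor's share = 1 − 0.43 = 0.57.
Physical capital: 0.43 × 9.23 = 3.9689 pp.
Total hours worked: 0.57 × 0.87 = 0.4959 pp.
Output growth = 1.39 + 4.4648 = 5.8548%.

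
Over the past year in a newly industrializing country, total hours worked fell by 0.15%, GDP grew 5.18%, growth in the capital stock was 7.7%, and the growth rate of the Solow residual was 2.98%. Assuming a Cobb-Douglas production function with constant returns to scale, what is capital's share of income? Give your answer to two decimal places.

gY = gA + α·gK + (1−α)·gL, so gY − gA − gL = α(gK − gL).
5.18 − 2.98 + 0.15 = α × (7.7 − (-0.15)).
2.35 = 7.85 α, so α = 0.2994.

α = 0.30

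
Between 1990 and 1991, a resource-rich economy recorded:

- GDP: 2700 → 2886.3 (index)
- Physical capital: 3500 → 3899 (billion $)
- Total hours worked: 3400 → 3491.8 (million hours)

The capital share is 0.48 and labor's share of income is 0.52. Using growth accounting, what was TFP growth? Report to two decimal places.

GDP growth = (2886.3 − 2700) / 2700 = 6.9%.
Physical capital growth = (3899 − 3500) / 3500 = 11.4%.
Total hours worked growth = (3491.8 − 3400) / 3400 = 2.7%.
Labor's share = 1 − 0.48 = 0.52.
Physical capital: 0.48 × 11.4 = 5.472 pp.
Total hours worked: 0.52 × 2.7 = 1.404 pp.
TFP growth = 6.9 − 6.876 = 0.024%.

0.02%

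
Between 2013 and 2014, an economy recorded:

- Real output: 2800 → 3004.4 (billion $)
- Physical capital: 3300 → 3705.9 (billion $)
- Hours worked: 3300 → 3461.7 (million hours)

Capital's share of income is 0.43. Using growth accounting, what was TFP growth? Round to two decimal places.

Real output growth = (3004.4 − 2800) / 2800 = 7.3%.
Physical capital growth = (3705.9 − 3300) / 3300 = 12.3%.
Hours worked growth = (3461.7 − 3300) / 3300 = 4.9%.
Labor's share = 1 − 0.43 = 0.57.
Physical capital: 0.43 × 12.3 = 5.289 pp.
Hours worked: 0.57 × 4.9 = 2.793 pp.
TFP growth = 7.3 − 8.082 = -0.782%.

-0.78%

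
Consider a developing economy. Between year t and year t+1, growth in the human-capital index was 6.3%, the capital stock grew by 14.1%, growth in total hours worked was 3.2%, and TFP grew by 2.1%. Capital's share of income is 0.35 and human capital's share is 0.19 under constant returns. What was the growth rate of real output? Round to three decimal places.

9.704%

Labor's share = 1 − 0.35 − 0.19 = 0.46.
The capital stock: 0.35 × 14.1 = 4.935 pp.
The human-capital index: 0.19 × 6.3 = 1.197 pp.
Total hours worked: 0.46 × 3.2 = 1.472 pp.
Output growth = 2.1 + 7.604 = 9.704%.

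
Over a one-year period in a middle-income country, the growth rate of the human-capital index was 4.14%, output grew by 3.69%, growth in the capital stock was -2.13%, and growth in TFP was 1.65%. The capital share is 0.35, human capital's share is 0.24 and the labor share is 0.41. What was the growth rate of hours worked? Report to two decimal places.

Labor's share = 1 − 0.35 − 0.24 = 0.41.
gY = gA + 0.35×(-2.13) + 0.24×4.14 + 0.41×g.
0.41×g = 3.69 − 1.65 − 0.2481 = 1.7919.
g = 1.7919 / 0.41 = 4.3705%.

Hours worked grew 4.37%.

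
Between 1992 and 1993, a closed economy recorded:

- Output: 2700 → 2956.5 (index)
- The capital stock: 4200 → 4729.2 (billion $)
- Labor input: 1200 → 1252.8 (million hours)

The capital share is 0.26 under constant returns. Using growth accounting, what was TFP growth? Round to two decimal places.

TFP growth was 2.97%.

Output growth = (2956.5 − 2700) / 2700 = 9.5%.
The capital stock growth = (4729.2 − 4200) / 4200 = 12.6%.
Labor input growth = (1252.8 − 1200) / 1200 = 4.4%.
Labor's share = 1 − 0.26 = 0.74.
The capital stock: 0.26 × 12.6 = 3.276 pp.
Labor input: 0.74 × 4.4 = 3.256 pp.
TFP growth = 9.5 − 6.532 = 2.968%.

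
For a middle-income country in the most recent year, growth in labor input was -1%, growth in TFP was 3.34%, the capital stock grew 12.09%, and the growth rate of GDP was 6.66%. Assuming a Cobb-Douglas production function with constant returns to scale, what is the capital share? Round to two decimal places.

α = 0.33

gY = gA + α·gK + (1−α)·gL, so gY − gA − gL = α(gK − gL).
6.66 − 3.34 + 1 = α × (12.09 − (-1)).
4.32 = 13.09 α, so α = 0.33.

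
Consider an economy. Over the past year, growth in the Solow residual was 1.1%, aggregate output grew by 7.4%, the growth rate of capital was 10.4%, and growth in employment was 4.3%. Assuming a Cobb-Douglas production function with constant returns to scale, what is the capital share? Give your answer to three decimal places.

gY = gA + α·gK + (1−α)·gL, so gY − gA − gL = α(gK − gL).
7.4 − 1.1 − 4.3 = α × (10.4 − 4.3).
2 = 6.1 α, so α = 0.32787.

0.328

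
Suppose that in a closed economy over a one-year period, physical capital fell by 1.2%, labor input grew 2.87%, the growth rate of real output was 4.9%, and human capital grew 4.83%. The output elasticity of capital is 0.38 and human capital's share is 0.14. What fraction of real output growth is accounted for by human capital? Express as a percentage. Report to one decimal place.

Human capital accounted for 13.8% of growth.

Human capital contributed 0.14 × 4.83 = 0.6762 pp.
Share of growth = 0.6762 / 4.9 × 100 = 13.8%.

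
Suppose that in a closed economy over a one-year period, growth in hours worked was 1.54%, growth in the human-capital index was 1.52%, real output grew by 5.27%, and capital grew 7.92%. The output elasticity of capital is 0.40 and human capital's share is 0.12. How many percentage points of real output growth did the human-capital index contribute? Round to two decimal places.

Contribution = share × growth = 0.12 × 1.52 = 0.1824 pp.

0.18 percentage points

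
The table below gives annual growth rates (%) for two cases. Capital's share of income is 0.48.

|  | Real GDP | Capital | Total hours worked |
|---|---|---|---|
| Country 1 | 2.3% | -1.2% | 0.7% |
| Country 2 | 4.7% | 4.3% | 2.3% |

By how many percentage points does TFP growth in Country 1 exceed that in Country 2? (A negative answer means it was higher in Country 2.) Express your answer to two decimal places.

1.07 percentage points

Labor's share = 1 − 0.48 = 0.52.
Country 1: TFP = 2.3 + 0.576 − 0.364 = 2.512%.
Country 2: TFP = 4.7 − 2.064 − 1.196 = 1.44%.
Difference = 2.512 − (1.44) = 1.072 pp.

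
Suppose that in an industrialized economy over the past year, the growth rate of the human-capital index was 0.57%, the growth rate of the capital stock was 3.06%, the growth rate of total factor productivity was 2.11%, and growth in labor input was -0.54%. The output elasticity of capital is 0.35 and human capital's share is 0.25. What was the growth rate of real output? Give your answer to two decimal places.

Real output grew 3.11%.

Labor's share = 1 − 0.35 − 0.25 = 0.4.
The capital stock: 0.35 × 3.06 = 1.071 pp.
The human-capital index: 0.25 × 0.57 = 0.1425 pp.
Labor input: 0.4 × (-0.54) = -0.216 pp.
Output growth = 2.11 + 0.9975 = 3.1075%.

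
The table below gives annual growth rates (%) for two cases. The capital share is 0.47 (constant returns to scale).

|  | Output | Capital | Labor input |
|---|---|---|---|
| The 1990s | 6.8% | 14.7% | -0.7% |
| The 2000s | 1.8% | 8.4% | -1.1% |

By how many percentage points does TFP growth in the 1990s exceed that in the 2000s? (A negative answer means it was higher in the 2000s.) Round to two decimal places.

Labor's share = 1 − 0.47 = 0.53.
The 1990s: TFP = 6.8 − 6.909 + 0.371 = 0.262%.
The 2000s: TFP = 1.8 − 3.948 + 0.583 = -1.565%.
Difference = 0.262 − (-1.565) = 1.827 pp.

1.83 percentage points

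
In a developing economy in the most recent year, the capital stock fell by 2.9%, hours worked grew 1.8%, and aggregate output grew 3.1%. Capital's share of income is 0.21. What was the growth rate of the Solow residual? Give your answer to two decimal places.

The Solow residual growth was 2.29%.

Labor's share = 1 − 0.21 = 0.79.
The capital stock: 0.21 × (-2.9) = -0.609 pp.
Hours worked: 0.79 × 1.8 = 1.422 pp.
TFP growth = 3.1 − 0.813 = 2.287%.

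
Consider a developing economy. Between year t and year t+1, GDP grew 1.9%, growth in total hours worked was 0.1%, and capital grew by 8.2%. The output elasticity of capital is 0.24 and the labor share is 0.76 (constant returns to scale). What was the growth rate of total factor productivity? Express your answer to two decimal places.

-0.14%

Labor's share = 1 − 0.24 = 0.76.
Capital: 0.24 × 8.2 = 1.968 pp.
Total hours worked: 0.76 × 0.1 = 0.076 pp.
TFP growth = 1.9 − 2.044 = -0.144%.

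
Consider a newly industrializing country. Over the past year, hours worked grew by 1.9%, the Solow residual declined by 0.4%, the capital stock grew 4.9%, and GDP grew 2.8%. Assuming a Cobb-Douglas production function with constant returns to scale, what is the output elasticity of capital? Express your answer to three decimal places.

α = 0.433

gY = gA + α·gK + (1−α)·gL, so gY − gA − gL = α(gK − gL).
2.8 + 0.4 − 1.9 = α × (4.9 − 1.9).
1.3 = 3 α, so α = 0.43333.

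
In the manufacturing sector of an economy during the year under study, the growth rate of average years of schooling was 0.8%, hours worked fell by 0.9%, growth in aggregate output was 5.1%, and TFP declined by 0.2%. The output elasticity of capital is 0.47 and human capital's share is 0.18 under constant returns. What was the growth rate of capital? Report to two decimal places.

11.64%

Labor's share = 1 − 0.47 − 0.18 = 0.35.
gY = gA + 0.18×0.8 + 0.35×(-0.9) + 0.47×g.
0.47×g = 5.1 + 0.2 + 0.171 = 5.471.
g = 5.471 / 0.47 = 11.6404%.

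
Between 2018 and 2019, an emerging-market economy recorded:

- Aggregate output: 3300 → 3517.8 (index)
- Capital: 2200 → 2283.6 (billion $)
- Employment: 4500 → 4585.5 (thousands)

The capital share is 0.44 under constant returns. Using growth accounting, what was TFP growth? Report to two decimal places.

TFP grew 3.86%.

Aggregate output growth = (3517.8 − 3300) / 3300 = 6.6%.
Capital growth = (2283.6 − 2200) / 2200 = 3.8%.
Employment growth = (4585.5 − 4500) / 4500 = 1.9%.
Labor's share = 1 − 0.44 = 0.56.
Capital: 0.44 × 3.8 = 1.672 pp.
Employment: 0.56 × 1.9 = 1.064 pp.
TFP growth = 6.6 − 2.736 = 3.864%.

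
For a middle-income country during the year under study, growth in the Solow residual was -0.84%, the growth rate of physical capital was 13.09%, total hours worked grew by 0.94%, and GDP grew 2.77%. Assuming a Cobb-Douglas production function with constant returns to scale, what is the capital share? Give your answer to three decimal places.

0.220

gY = gA + α·gK + (1−α)·gL, so gY − gA − gL = α(gK − gL).
2.77 + 0.84 − 0.94 = α × (13.09 − 0.94).
2.67 = 12.15 α, so α = 0.21975.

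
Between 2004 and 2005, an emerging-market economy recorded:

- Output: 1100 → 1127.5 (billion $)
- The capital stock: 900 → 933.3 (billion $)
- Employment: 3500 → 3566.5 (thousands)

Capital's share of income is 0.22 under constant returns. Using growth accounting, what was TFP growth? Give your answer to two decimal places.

Output growth = (1127.5 − 1100) / 1100 = 2.5%.
The capital stock growth = (933.3 − 900) / 900 = 3.7%.
Employment growth = (3566.5 − 3500) / 3500 = 1.9%.
Labor's share = 1 − 0.22 = 0.78.
The capital stock: 0.22 × 3.7 = 0.814 pp.
Employment: 0.78 × 1.9 = 1.482 pp.
TFP growth = 2.5 − 2.296 = 0.204%.

TFP growth was 0.20%.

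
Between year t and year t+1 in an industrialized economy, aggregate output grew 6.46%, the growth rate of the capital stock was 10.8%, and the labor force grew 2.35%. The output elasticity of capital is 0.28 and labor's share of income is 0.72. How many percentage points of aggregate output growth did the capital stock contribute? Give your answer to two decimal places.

Contribution = share × growth = 0.28 × 10.8 = 3.024 pp.

3.02 pp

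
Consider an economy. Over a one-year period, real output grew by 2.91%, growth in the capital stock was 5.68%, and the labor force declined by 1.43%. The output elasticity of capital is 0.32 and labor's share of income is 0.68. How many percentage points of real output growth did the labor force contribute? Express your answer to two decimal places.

Labor's share = 1 − 0.32 = 0.68.
Contribution = share × growth = 0.68 × (-1.43) = -0.9724 pp.

-0.97 percentage points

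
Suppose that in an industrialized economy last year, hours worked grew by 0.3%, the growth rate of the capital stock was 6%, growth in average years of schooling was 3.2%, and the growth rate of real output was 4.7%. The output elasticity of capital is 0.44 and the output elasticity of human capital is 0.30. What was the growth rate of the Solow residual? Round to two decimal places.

Labor's share = 1 − 0.44 − 0.3 = 0.26.
The capital stock: 0.44 × 6 = 2.64 pp.
Average years of schooling: 0.3 × 3.2 = 0.96 pp.
Hours worked: 0.26 × 0.3 = 0.078 pp.
TFP growth = 4.7 − 3.678 = 1.022%.

The Solow residual growth was 1.02%.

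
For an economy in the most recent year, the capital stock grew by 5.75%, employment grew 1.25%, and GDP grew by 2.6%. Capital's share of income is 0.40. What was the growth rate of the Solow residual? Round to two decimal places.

Labor's share = 1 − 0.4 = 0.6.
The capital stock: 0.4 × 5.75 = 2.3 pp.
Employment: 0.6 × 1.25 = 0.75 pp.
TFP growth = 2.6 − 3.05 = -0.45%.

-0.45%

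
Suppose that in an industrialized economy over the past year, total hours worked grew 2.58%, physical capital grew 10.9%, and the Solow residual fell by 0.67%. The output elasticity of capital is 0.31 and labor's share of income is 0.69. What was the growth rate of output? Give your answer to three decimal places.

4.489%

Labor's share = 1 − 0.31 = 0.69.
Physical capital: 0.31 × 10.9 = 3.379 pp.
Total hours worked: 0.69 × 2.58 = 1.7802 pp.
Output growth = -0.67 + 5.1592 = 4.4892%.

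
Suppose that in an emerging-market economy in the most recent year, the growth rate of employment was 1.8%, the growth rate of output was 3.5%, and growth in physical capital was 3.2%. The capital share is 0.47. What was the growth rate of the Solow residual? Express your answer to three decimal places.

The Solow residual grew 1.042%.

Labor's share = 1 − 0.47 = 0.53.
Physical capital: 0.47 × 3.2 = 1.504 pp.
Employment: 0.53 × 1.8 = 0.954 pp.
TFP growth = 3.5 − 2.458 = 1.042%.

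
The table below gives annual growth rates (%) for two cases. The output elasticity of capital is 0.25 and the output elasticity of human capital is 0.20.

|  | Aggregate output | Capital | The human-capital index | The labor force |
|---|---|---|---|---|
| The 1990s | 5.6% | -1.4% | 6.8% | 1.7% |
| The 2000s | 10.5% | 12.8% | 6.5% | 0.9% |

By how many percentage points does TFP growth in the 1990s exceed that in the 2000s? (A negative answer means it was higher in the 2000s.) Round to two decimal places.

Labor's share = 1 − 0.25 − 0.2 = 0.55.
The 1990s: TFP = 5.6 + 0.35 − 1.36 − 0.935 = 3.655%.
The 2000s: TFP = 10.5 − 3.2 − 1.3 − 0.495 = 5.505%.
Difference = 3.655 − (5.505) = -1.85 pp.

-1.85 percentage points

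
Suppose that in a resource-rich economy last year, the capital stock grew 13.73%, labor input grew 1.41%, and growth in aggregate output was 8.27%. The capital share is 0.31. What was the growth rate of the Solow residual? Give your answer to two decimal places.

Labor's share = 1 − 0.31 = 0.69.
The capital stock: 0.31 × 13.73 = 4.2563 pp.
Labor input: 0.69 × 1.41 = 0.9729 pp.
TFP growth = 8.27 − 5.2292 = 3.0408%.

The Solow residual grew 3.04%.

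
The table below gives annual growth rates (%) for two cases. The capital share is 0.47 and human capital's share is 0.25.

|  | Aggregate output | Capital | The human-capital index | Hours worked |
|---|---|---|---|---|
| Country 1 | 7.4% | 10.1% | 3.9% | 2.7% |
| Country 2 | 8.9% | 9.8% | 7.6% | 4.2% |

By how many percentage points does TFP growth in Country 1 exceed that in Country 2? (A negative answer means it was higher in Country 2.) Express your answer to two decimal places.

-0.30 percentage points

Labor's share = 1 − 0.47 − 0.25 = 0.28.
Country 1: TFP = 7.4 − 4.747 − 0.975 − 0.756 = 0.922%.
Country 2: TFP = 8.9 − 4.606 − 1.9 − 1.176 = 1.218%.
Difference = 0.922 − (1.218) = -0.296 pp.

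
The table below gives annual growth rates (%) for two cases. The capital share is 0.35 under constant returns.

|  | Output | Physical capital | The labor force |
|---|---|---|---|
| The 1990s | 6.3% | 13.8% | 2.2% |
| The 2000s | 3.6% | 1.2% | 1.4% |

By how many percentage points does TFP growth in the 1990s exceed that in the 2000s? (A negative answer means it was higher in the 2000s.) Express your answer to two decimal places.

Labor's share = 1 − 0.35 = 0.65.
The 1990s: TFP = 6.3 − 4.83 − 1.43 = 0.04%.
The 2000s: TFP = 3.6 − 0.42 − 0.91 = 2.27%.
Difference = 0.04 − (2.27) = -2.23 pp.

-2.23 percentage points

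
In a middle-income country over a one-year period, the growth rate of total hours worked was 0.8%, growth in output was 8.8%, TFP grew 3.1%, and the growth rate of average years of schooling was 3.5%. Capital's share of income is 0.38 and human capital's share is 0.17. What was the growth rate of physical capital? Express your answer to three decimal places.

Labor's share = 1 − 0.38 − 0.17 = 0.45.
gY = gA + 0.17×3.5 + 0.45×0.8 + 0.38×g.
0.38×g = 8.8 − 3.1 − 0.955 = 4.745.
g = 4.745 / 0.38 = 12.48684%.

Physical capital grew 12.487%.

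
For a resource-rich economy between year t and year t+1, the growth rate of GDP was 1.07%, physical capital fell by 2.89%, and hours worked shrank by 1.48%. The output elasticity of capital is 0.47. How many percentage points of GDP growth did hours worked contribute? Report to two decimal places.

-0.78 percentage points

Labor's share = 1 − 0.47 = 0.53.
Contribution = share × growth = 0.53 × (-1.48) = -0.7844 pp.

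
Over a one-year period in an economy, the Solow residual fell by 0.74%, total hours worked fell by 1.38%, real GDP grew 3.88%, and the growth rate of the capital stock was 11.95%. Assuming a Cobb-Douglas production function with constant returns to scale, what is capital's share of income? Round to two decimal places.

gY = gA + α·gK + (1−α)·gL, so gY − gA − gL = α(gK − gL).
3.88 + 0.74 + 1.38 = α × (11.95 − (-1.38)).
6 = 13.33 α, so α = 0.4501.

Capital's share of income is 0.45.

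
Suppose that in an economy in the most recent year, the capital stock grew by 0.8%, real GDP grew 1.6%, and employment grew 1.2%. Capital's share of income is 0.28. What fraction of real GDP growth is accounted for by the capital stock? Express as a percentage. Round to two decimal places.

The capital stock contributed 0.28 × 0.8 = 0.224 pp.
Share of growth = 0.224 / 1.6 × 100 = 14%.

The capital stock accounted for 14.00% of growth.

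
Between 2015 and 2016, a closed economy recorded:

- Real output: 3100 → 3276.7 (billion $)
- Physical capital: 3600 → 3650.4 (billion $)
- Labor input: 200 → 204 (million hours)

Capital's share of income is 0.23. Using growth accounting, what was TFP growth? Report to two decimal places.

TFP grew 3.84%.

Real output growth = (3276.7 − 3100) / 3100 = 5.7%.
Physical capital growth = (3650.4 − 3600) / 3600 = 1.4%.
Labor input growth = (204 − 200) / 200 = 2%.
Labor's share = 1 − 0.23 = 0.77.
Physical capital: 0.23 × 1.4 = 0.322 pp.
Labor input: 0.77 × 2 = 1.54 pp.
TFP growth = 5.7 − 1.862 = 3.838%.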